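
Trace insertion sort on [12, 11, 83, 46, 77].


Initial: [12, 11, 83, 46, 77]
Insert 11: [11, 12, 83, 46, 77]
Insert 83: [11, 12, 83, 46, 77]
Insert 46: [11, 12, 46, 83, 77]
Insert 77: [11, 12, 46, 77, 83]

Sorted: [11, 12, 46, 77, 83]


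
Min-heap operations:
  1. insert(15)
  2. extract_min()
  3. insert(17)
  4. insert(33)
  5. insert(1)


insert(15) -> [15]
extract_min()->15, []
insert(17) -> [17]
insert(33) -> [17, 33]
insert(1) -> [1, 33, 17]

Final heap: [1, 33, 17]


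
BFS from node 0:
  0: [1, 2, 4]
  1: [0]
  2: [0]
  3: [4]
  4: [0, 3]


Visit 0, enqueue [1, 2, 4]
Visit 1, enqueue []
Visit 2, enqueue []
Visit 4, enqueue [3]
Visit 3, enqueue []

BFS order: [0, 1, 2, 4, 3]


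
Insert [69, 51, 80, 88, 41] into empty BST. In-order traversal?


Insert 69: root
Insert 51: L from 69
Insert 80: R from 69
Insert 88: R from 69 -> R from 80
Insert 41: L from 69 -> L from 51

In-order: [41, 51, 69, 80, 88]


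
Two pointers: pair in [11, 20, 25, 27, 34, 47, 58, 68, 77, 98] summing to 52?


lo=0(11)+hi=9(98)=109
lo=0(11)+hi=8(77)=88
lo=0(11)+hi=7(68)=79
lo=0(11)+hi=6(58)=69
lo=0(11)+hi=5(47)=58
lo=0(11)+hi=4(34)=45
lo=1(20)+hi=4(34)=54
lo=1(20)+hi=3(27)=47
lo=2(25)+hi=3(27)=52

Yes: 25+27=52


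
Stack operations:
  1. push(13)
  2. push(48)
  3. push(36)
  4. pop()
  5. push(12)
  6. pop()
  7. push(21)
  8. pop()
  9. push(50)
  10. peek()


push(13) -> [13]
push(48) -> [13, 48]
push(36) -> [13, 48, 36]
pop()->36, [13, 48]
push(12) -> [13, 48, 12]
pop()->12, [13, 48]
push(21) -> [13, 48, 21]
pop()->21, [13, 48]
push(50) -> [13, 48, 50]
peek()->50

Final stack: [13, 48, 50]


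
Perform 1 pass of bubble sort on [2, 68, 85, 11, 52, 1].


Initial: [2, 68, 85, 11, 52, 1]
Pass 1: [2, 68, 11, 52, 1, 85] (3 swaps)

After 1 pass: [2, 68, 11, 52, 1, 85]


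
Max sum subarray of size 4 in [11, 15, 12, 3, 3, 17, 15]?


[0:4]: 41
[1:5]: 33
[2:6]: 35
[3:7]: 38

Max: 41 at [0:4]


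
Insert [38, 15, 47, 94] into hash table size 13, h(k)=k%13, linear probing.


Insert 38: h=12 -> slot 12
Insert 15: h=2 -> slot 2
Insert 47: h=8 -> slot 8
Insert 94: h=3 -> slot 3

Table: [None, None, 15, 94, None, None, None, None, 47, None, None, None, 38]


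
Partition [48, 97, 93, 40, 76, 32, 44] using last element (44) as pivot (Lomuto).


Pivot: 44
  40 <= 44: swap -> [40, 97, 93, 48, 76, 32, 44]
  32 <= 44: swap -> [40, 32, 93, 48, 76, 97, 44]
Place pivot at 2: [40, 32, 44, 48, 76, 97, 93]

Partitioned: [40, 32, 44, 48, 76, 97, 93]


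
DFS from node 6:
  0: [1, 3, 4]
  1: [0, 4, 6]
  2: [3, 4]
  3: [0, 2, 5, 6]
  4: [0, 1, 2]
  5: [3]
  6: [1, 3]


Visit 6, push [3, 1]
Visit 1, push [4, 0]
Visit 0, push [4, 3]
Visit 3, push [5, 2]
Visit 2, push [4]
Visit 4, push []
Visit 5, push []

DFS order: [6, 1, 0, 3, 2, 4, 5]


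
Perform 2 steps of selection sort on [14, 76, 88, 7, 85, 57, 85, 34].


Initial: [14, 76, 88, 7, 85, 57, 85, 34]
Step 1: min=7 at 3
  Swap: [7, 76, 88, 14, 85, 57, 85, 34]
Step 2: min=14 at 3
  Swap: [7, 14, 88, 76, 85, 57, 85, 34]

After 2 steps: [7, 14, 88, 76, 85, 57, 85, 34]


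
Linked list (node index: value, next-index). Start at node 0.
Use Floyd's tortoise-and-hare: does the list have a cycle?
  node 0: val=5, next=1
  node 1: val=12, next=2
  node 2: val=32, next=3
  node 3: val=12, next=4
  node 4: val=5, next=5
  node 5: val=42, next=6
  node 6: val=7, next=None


Floyd's tortoise (slow, +1) and hare (fast, +2):
  init: slow=0, fast=0
  step 1: slow=1, fast=2
  step 2: slow=2, fast=4
  step 3: slow=3, fast=6
  step 4: fast -> None, no cycle

Cycle: no


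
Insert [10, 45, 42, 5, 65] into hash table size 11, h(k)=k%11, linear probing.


Insert 10: h=10 -> slot 10
Insert 45: h=1 -> slot 1
Insert 42: h=9 -> slot 9
Insert 5: h=5 -> slot 5
Insert 65: h=10, 1 probes -> slot 0

Table: [65, 45, None, None, None, 5, None, None, None, 42, 10]


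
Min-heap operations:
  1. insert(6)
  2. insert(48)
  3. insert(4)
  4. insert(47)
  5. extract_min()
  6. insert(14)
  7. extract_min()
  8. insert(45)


insert(6) -> [6]
insert(48) -> [6, 48]
insert(4) -> [4, 48, 6]
insert(47) -> [4, 47, 6, 48]
extract_min()->4, [6, 47, 48]
insert(14) -> [6, 14, 48, 47]
extract_min()->6, [14, 47, 48]
insert(45) -> [14, 45, 48, 47]

Final heap: [14, 45, 48, 47]


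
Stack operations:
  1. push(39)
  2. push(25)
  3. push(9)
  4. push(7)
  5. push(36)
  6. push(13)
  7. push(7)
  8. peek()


push(39) -> [39]
push(25) -> [39, 25]
push(9) -> [39, 25, 9]
push(7) -> [39, 25, 9, 7]
push(36) -> [39, 25, 9, 7, 36]
push(13) -> [39, 25, 9, 7, 36, 13]
push(7) -> [39, 25, 9, 7, 36, 13, 7]
peek()->7

Final stack: [39, 25, 9, 7, 36, 13, 7]


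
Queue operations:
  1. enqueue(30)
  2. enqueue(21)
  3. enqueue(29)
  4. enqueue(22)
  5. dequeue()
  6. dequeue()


enqueue(30) -> [30]
enqueue(21) -> [30, 21]
enqueue(29) -> [30, 21, 29]
enqueue(22) -> [30, 21, 29, 22]
dequeue()->30, [21, 29, 22]
dequeue()->21, [29, 22]

Final queue: [29, 22]


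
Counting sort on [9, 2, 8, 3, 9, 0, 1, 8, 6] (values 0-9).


Input: [9, 2, 8, 3, 9, 0, 1, 8, 6]
Counts: [1, 1, 1, 1, 0, 0, 1, 0, 2, 2]

Sorted: [0, 1, 2, 3, 6, 8, 8, 9, 9]


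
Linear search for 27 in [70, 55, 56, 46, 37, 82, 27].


i=0: 70!=27
i=1: 55!=27
i=2: 56!=27
i=3: 46!=27
i=4: 37!=27
i=5: 82!=27
i=6: 27==27 found!

Found at 6, 7 comps


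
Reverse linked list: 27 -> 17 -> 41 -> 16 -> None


Step 1: curr=27, set curr.next=prev(None) | reversed so far: 27
Step 2: curr=17, set curr.next=prev(27) | reversed so far: 17 -> 27
Step 3: curr=41, set curr.next=prev(17) | reversed so far: 41 -> 17 -> 27
Step 4: curr=16, set curr.next=prev(41) | reversed so far: 16 -> 41 -> 17 -> 27

16 -> 41 -> 17 -> 27 -> None


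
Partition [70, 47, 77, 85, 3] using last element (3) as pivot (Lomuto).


Pivot: 3
Place pivot at 0: [3, 47, 77, 85, 70]

Partitioned: [3, 47, 77, 85, 70]


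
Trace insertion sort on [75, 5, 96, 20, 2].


Initial: [75, 5, 96, 20, 2]
Insert 5: [5, 75, 96, 20, 2]
Insert 96: [5, 75, 96, 20, 2]
Insert 20: [5, 20, 75, 96, 2]
Insert 2: [2, 5, 20, 75, 96]

Sorted: [2, 5, 20, 75, 96]


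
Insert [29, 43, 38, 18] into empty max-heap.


Insert 29: [29]
Insert 43: [43, 29]
Insert 38: [43, 29, 38]
Insert 18: [43, 29, 38, 18]

Final heap: [43, 29, 38, 18]


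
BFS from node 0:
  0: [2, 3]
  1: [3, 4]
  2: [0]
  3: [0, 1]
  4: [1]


Visit 0, enqueue [2, 3]
Visit 2, enqueue []
Visit 3, enqueue [1]
Visit 1, enqueue [4]
Visit 4, enqueue []

BFS order: [0, 2, 3, 1, 4]


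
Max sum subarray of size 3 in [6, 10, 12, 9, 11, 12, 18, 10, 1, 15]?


[0:3]: 28
[1:4]: 31
[2:5]: 32
[3:6]: 32
[4:7]: 41
[5:8]: 40
[6:9]: 29
[7:10]: 26

Max: 41 at [4:7]


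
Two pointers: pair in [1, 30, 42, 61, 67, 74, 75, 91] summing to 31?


lo=0(1)+hi=7(91)=92
lo=0(1)+hi=6(75)=76
lo=0(1)+hi=5(74)=75
lo=0(1)+hi=4(67)=68
lo=0(1)+hi=3(61)=62
lo=0(1)+hi=2(42)=43
lo=0(1)+hi=1(30)=31

Yes: 1+30=31


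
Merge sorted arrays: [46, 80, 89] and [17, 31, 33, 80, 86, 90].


Take 17 from B
Take 31 from B
Take 33 from B
Take 46 from A
Take 80 from A
Take 80 from B
Take 86 from B
Take 89 from A

Merged: [17, 31, 33, 46, 80, 80, 86, 89, 90]


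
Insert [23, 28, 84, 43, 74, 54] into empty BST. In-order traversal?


Insert 23: root
Insert 28: R from 23
Insert 84: R from 23 -> R from 28
Insert 43: R from 23 -> R from 28 -> L from 84
Insert 74: R from 23 -> R from 28 -> L from 84 -> R from 43
Insert 54: R from 23 -> R from 28 -> L from 84 -> R from 43 -> L from 74

In-order: [23, 28, 43, 54, 74, 84]


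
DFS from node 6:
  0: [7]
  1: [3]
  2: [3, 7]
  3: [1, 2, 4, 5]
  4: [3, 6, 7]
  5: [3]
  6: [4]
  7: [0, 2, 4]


Visit 6, push [4]
Visit 4, push [7, 3]
Visit 3, push [5, 2, 1]
Visit 1, push []
Visit 2, push [7]
Visit 7, push [0]
Visit 0, push []
Visit 5, push []

DFS order: [6, 4, 3, 1, 2, 7, 0, 5]


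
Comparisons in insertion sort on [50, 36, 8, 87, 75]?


Algorithm: insertion sort
Input: [50, 36, 8, 87, 75]
Sorted: [8, 36, 50, 75, 87]

6


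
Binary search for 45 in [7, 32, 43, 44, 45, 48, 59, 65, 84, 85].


Step 1: lo=0, hi=9, mid=4, val=45

Found at index 4


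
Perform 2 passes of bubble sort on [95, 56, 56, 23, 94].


Initial: [95, 56, 56, 23, 94]
Pass 1: [56, 56, 23, 94, 95] (4 swaps)
Pass 2: [56, 23, 56, 94, 95] (1 swaps)

After 2 passes: [56, 23, 56, 94, 95]


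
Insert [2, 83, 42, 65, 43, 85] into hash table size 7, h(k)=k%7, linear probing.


Insert 2: h=2 -> slot 2
Insert 83: h=6 -> slot 6
Insert 42: h=0 -> slot 0
Insert 65: h=2, 1 probes -> slot 3
Insert 43: h=1 -> slot 1
Insert 85: h=1, 3 probes -> slot 4

Table: [42, 43, 2, 65, 85, None, 83]


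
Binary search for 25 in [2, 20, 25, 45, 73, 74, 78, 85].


Step 1: lo=0, hi=7, mid=3, val=45
Step 2: lo=0, hi=2, mid=1, val=20
Step 3: lo=2, hi=2, mid=2, val=25

Found at index 2


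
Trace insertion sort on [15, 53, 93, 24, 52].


Initial: [15, 53, 93, 24, 52]
Insert 53: [15, 53, 93, 24, 52]
Insert 93: [15, 53, 93, 24, 52]
Insert 24: [15, 24, 53, 93, 52]
Insert 52: [15, 24, 52, 53, 93]

Sorted: [15, 24, 52, 53, 93]


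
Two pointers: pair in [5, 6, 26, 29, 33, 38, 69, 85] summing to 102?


lo=0(5)+hi=7(85)=90
lo=1(6)+hi=7(85)=91
lo=2(26)+hi=7(85)=111
lo=2(26)+hi=6(69)=95
lo=3(29)+hi=6(69)=98
lo=4(33)+hi=6(69)=102

Yes: 33+69=102


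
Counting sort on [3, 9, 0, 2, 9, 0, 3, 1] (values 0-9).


Input: [3, 9, 0, 2, 9, 0, 3, 1]
Counts: [2, 1, 1, 2, 0, 0, 0, 0, 0, 2]

Sorted: [0, 0, 1, 2, 3, 3, 9, 9]


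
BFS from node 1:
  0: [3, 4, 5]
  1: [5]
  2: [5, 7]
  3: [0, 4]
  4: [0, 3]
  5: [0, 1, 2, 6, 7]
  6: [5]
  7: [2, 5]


Visit 1, enqueue [5]
Visit 5, enqueue [0, 2, 6, 7]
Visit 0, enqueue [3, 4]
Visit 2, enqueue []
Visit 6, enqueue []
Visit 7, enqueue []
Visit 3, enqueue []
Visit 4, enqueue []

BFS order: [1, 5, 0, 2, 6, 7, 3, 4]


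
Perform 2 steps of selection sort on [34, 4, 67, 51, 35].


Initial: [34, 4, 67, 51, 35]
Step 1: min=4 at 1
  Swap: [4, 34, 67, 51, 35]
Step 2: min=34 at 1
  Swap: [4, 34, 67, 51, 35]

After 2 steps: [4, 34, 67, 51, 35]


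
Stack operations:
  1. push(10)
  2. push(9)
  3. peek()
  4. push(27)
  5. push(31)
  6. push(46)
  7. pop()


push(10) -> [10]
push(9) -> [10, 9]
peek()->9
push(27) -> [10, 9, 27]
push(31) -> [10, 9, 27, 31]
push(46) -> [10, 9, 27, 31, 46]
pop()->46, [10, 9, 27, 31]

Final stack: [10, 9, 27, 31]


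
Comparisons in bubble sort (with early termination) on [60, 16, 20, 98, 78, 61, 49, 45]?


Algorithm: bubble sort (with early termination)
Input: [60, 16, 20, 98, 78, 61, 49, 45]
Sorted: [16, 20, 45, 49, 60, 61, 78, 98]

27


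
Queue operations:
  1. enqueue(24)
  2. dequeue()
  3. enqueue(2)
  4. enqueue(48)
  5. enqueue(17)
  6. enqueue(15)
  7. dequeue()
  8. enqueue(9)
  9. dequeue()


enqueue(24) -> [24]
dequeue()->24, []
enqueue(2) -> [2]
enqueue(48) -> [2, 48]
enqueue(17) -> [2, 48, 17]
enqueue(15) -> [2, 48, 17, 15]
dequeue()->2, [48, 17, 15]
enqueue(9) -> [48, 17, 15, 9]
dequeue()->48, [17, 15, 9]

Final queue: [17, 15, 9]


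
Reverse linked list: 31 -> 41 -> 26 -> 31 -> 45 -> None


Step 1: curr=31, set curr.next=prev(None) | reversed so far: 31
Step 2: curr=41, set curr.next=prev(31) | reversed so far: 41 -> 31
Step 3: curr=26, set curr.next=prev(41) | reversed so far: 26 -> 41 -> 31
Step 4: curr=31, set curr.next=prev(26) | reversed so far: 31 -> 26 -> 41 -> 31
Step 5: curr=45, set curr.next=prev(31) | reversed so far: 45 -> 31 -> 26 -> 41 -> 31

45 -> 31 -> 26 -> 41 -> 31 -> None


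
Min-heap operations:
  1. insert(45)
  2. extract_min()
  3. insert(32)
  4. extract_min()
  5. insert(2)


insert(45) -> [45]
extract_min()->45, []
insert(32) -> [32]
extract_min()->32, []
insert(2) -> [2]

Final heap: [2]


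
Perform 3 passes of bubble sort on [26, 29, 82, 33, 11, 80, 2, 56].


Initial: [26, 29, 82, 33, 11, 80, 2, 56]
Pass 1: [26, 29, 33, 11, 80, 2, 56, 82] (5 swaps)
Pass 2: [26, 29, 11, 33, 2, 56, 80, 82] (3 swaps)
Pass 3: [26, 11, 29, 2, 33, 56, 80, 82] (2 swaps)

After 3 passes: [26, 11, 29, 2, 33, 56, 80, 82]


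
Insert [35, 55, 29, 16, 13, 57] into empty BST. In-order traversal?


Insert 35: root
Insert 55: R from 35
Insert 29: L from 35
Insert 16: L from 35 -> L from 29
Insert 13: L from 35 -> L from 29 -> L from 16
Insert 57: R from 35 -> R from 55

In-order: [13, 16, 29, 35, 55, 57]


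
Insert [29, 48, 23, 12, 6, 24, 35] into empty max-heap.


Insert 29: [29]
Insert 48: [48, 29]
Insert 23: [48, 29, 23]
Insert 12: [48, 29, 23, 12]
Insert 6: [48, 29, 23, 12, 6]
Insert 24: [48, 29, 24, 12, 6, 23]
Insert 35: [48, 29, 35, 12, 6, 23, 24]

Final heap: [48, 29, 35, 12, 6, 23, 24]


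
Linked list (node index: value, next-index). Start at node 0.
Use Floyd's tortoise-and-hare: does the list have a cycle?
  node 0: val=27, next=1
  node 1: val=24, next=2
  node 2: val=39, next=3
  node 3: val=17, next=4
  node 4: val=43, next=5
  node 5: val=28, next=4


Floyd's tortoise (slow, +1) and hare (fast, +2):
  init: slow=0, fast=0
  step 1: slow=1, fast=2
  step 2: slow=2, fast=4
  step 3: slow=3, fast=4
  step 4: slow=4, fast=4
  slow == fast at node 4: cycle detected

Cycle: yes


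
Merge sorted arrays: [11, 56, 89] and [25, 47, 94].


Take 11 from A
Take 25 from B
Take 47 from B
Take 56 from A
Take 89 from A

Merged: [11, 25, 47, 56, 89, 94]


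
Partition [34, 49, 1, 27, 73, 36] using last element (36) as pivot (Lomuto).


Pivot: 36
  34 <= 36: advance i (no swap)
  1 <= 36: swap -> [34, 1, 49, 27, 73, 36]
  27 <= 36: swap -> [34, 1, 27, 49, 73, 36]
Place pivot at 3: [34, 1, 27, 36, 73, 49]

Partitioned: [34, 1, 27, 36, 73, 49]


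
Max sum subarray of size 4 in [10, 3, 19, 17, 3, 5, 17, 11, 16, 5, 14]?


[0:4]: 49
[1:5]: 42
[2:6]: 44
[3:7]: 42
[4:8]: 36
[5:9]: 49
[6:10]: 49
[7:11]: 46

Max: 49 at [0:4]


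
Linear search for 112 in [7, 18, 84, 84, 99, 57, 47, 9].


i=0: 7!=112
i=1: 18!=112
i=2: 84!=112
i=3: 84!=112
i=4: 99!=112
i=5: 57!=112
i=6: 47!=112
i=7: 9!=112

Not found, 8 comps


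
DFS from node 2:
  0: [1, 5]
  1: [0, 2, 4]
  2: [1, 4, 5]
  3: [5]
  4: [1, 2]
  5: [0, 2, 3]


Visit 2, push [5, 4, 1]
Visit 1, push [4, 0]
Visit 0, push [5]
Visit 5, push [3]
Visit 3, push []
Visit 4, push []

DFS order: [2, 1, 0, 5, 3, 4]


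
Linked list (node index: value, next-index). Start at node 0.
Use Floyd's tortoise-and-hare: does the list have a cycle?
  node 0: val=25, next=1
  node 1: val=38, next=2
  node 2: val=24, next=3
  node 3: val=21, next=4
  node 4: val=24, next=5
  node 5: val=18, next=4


Floyd's tortoise (slow, +1) and hare (fast, +2):
  init: slow=0, fast=0
  step 1: slow=1, fast=2
  step 2: slow=2, fast=4
  step 3: slow=3, fast=4
  step 4: slow=4, fast=4
  slow == fast at node 4: cycle detected

Cycle: yes


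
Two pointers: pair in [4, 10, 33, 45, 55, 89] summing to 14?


lo=0(4)+hi=5(89)=93
lo=0(4)+hi=4(55)=59
lo=0(4)+hi=3(45)=49
lo=0(4)+hi=2(33)=37
lo=0(4)+hi=1(10)=14

Yes: 4+10=14


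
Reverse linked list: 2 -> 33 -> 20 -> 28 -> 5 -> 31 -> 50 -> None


Step 1: curr=2, set curr.next=prev(None) | reversed so far: 2
Step 2: curr=33, set curr.next=prev(2) | reversed so far: 33 -> 2
Step 3: curr=20, set curr.next=prev(33) | reversed so far: 20 -> 33 -> 2
Step 4: curr=28, set curr.next=prev(20) | reversed so far: 28 -> 20 -> 33 -> 2
Step 5: curr=5, set curr.next=prev(28) | reversed so far: 5 -> 28 -> 20 -> 33 -> 2
Step 6: curr=31, set curr.next=prev(5) | reversed so far: 31 -> 5 -> 28 -> 20 -> 33 -> 2
Step 7: curr=50, set curr.next=prev(31) | reversed so far: 50 -> 31 -> 5 -> 28 -> 20 -> 33 -> 2

50 -> 31 -> 5 -> 28 -> 20 -> 33 -> 2 -> None


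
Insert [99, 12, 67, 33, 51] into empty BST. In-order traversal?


Insert 99: root
Insert 12: L from 99
Insert 67: L from 99 -> R from 12
Insert 33: L from 99 -> R from 12 -> L from 67
Insert 51: L from 99 -> R from 12 -> L from 67 -> R from 33

In-order: [12, 33, 51, 67, 99]


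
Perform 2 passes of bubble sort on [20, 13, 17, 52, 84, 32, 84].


Initial: [20, 13, 17, 52, 84, 32, 84]
Pass 1: [13, 17, 20, 52, 32, 84, 84] (3 swaps)
Pass 2: [13, 17, 20, 32, 52, 84, 84] (1 swaps)

After 2 passes: [13, 17, 20, 32, 52, 84, 84]


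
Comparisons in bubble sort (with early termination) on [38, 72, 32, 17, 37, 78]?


Algorithm: bubble sort (with early termination)
Input: [38, 72, 32, 17, 37, 78]
Sorted: [17, 32, 37, 38, 72, 78]

14


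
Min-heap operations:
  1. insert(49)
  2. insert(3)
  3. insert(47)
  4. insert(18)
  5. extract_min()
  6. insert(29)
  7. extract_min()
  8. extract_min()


insert(49) -> [49]
insert(3) -> [3, 49]
insert(47) -> [3, 49, 47]
insert(18) -> [3, 18, 47, 49]
extract_min()->3, [18, 49, 47]
insert(29) -> [18, 29, 47, 49]
extract_min()->18, [29, 49, 47]
extract_min()->29, [47, 49]

Final heap: [47, 49]


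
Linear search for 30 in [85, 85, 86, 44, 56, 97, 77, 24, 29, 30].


i=0: 85!=30
i=1: 85!=30
i=2: 86!=30
i=3: 44!=30
i=4: 56!=30
i=5: 97!=30
i=6: 77!=30
i=7: 24!=30
i=8: 29!=30
i=9: 30==30 found!

Found at 9, 10 comps


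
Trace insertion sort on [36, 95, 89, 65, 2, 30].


Initial: [36, 95, 89, 65, 2, 30]
Insert 95: [36, 95, 89, 65, 2, 30]
Insert 89: [36, 89, 95, 65, 2, 30]
Insert 65: [36, 65, 89, 95, 2, 30]
Insert 2: [2, 36, 65, 89, 95, 30]
Insert 30: [2, 30, 36, 65, 89, 95]

Sorted: [2, 30, 36, 65, 89, 95]


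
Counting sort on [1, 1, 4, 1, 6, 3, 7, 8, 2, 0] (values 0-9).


Input: [1, 1, 4, 1, 6, 3, 7, 8, 2, 0]
Counts: [1, 3, 1, 1, 1, 0, 1, 1, 1, 0]

Sorted: [0, 1, 1, 1, 2, 3, 4, 6, 7, 8]


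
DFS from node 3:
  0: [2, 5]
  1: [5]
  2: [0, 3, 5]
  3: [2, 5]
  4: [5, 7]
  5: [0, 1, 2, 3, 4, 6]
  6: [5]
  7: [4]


Visit 3, push [5, 2]
Visit 2, push [5, 0]
Visit 0, push [5]
Visit 5, push [6, 4, 1]
Visit 1, push []
Visit 4, push [7]
Visit 7, push []
Visit 6, push []

DFS order: [3, 2, 0, 5, 1, 4, 7, 6]


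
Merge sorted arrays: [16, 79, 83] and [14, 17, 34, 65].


Take 14 from B
Take 16 from A
Take 17 from B
Take 34 from B
Take 65 from B

Merged: [14, 16, 17, 34, 65, 79, 83]


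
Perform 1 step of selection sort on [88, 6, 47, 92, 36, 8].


Initial: [88, 6, 47, 92, 36, 8]
Step 1: min=6 at 1
  Swap: [6, 88, 47, 92, 36, 8]

After 1 step: [6, 88, 47, 92, 36, 8]


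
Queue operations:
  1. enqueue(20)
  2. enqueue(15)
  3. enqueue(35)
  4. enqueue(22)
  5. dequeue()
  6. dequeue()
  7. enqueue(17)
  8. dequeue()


enqueue(20) -> [20]
enqueue(15) -> [20, 15]
enqueue(35) -> [20, 15, 35]
enqueue(22) -> [20, 15, 35, 22]
dequeue()->20, [15, 35, 22]
dequeue()->15, [35, 22]
enqueue(17) -> [35, 22, 17]
dequeue()->35, [22, 17]

Final queue: [22, 17]


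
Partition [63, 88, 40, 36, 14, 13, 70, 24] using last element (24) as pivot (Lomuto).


Pivot: 24
  14 <= 24: swap -> [14, 88, 40, 36, 63, 13, 70, 24]
  13 <= 24: swap -> [14, 13, 40, 36, 63, 88, 70, 24]
Place pivot at 2: [14, 13, 24, 36, 63, 88, 70, 40]

Partitioned: [14, 13, 24, 36, 63, 88, 70, 40]


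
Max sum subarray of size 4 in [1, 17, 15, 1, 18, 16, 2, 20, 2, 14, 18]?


[0:4]: 34
[1:5]: 51
[2:6]: 50
[3:7]: 37
[4:8]: 56
[5:9]: 40
[6:10]: 38
[7:11]: 54

Max: 56 at [4:8]


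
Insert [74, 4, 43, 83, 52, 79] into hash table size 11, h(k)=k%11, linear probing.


Insert 74: h=8 -> slot 8
Insert 4: h=4 -> slot 4
Insert 43: h=10 -> slot 10
Insert 83: h=6 -> slot 6
Insert 52: h=8, 1 probes -> slot 9
Insert 79: h=2 -> slot 2

Table: [None, None, 79, None, 4, None, 83, None, 74, 52, 43]


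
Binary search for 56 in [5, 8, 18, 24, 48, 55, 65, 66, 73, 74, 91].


Step 1: lo=0, hi=10, mid=5, val=55
Step 2: lo=6, hi=10, mid=8, val=73
Step 3: lo=6, hi=7, mid=6, val=65

Not found


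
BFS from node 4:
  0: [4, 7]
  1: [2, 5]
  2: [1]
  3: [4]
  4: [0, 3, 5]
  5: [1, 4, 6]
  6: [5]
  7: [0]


Visit 4, enqueue [0, 3, 5]
Visit 0, enqueue [7]
Visit 3, enqueue []
Visit 5, enqueue [1, 6]
Visit 7, enqueue []
Visit 1, enqueue [2]
Visit 6, enqueue []
Visit 2, enqueue []

BFS order: [4, 0, 3, 5, 7, 1, 6, 2]


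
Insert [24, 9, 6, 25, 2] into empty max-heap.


Insert 24: [24]
Insert 9: [24, 9]
Insert 6: [24, 9, 6]
Insert 25: [25, 24, 6, 9]
Insert 2: [25, 24, 6, 9, 2]

Final heap: [25, 24, 6, 9, 2]


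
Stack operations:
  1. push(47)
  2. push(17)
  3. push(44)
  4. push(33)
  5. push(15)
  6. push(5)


push(47) -> [47]
push(17) -> [47, 17]
push(44) -> [47, 17, 44]
push(33) -> [47, 17, 44, 33]
push(15) -> [47, 17, 44, 33, 15]
push(5) -> [47, 17, 44, 33, 15, 5]

Final stack: [47, 17, 44, 33, 15, 5]


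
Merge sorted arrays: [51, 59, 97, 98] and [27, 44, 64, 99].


Take 27 from B
Take 44 from B
Take 51 from A
Take 59 from A
Take 64 from B
Take 97 from A
Take 98 from A

Merged: [27, 44, 51, 59, 64, 97, 98, 99]


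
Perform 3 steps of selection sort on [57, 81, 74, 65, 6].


Initial: [57, 81, 74, 65, 6]
Step 1: min=6 at 4
  Swap: [6, 81, 74, 65, 57]
Step 2: min=57 at 4
  Swap: [6, 57, 74, 65, 81]
Step 3: min=65 at 3
  Swap: [6, 57, 65, 74, 81]

After 3 steps: [6, 57, 65, 74, 81]


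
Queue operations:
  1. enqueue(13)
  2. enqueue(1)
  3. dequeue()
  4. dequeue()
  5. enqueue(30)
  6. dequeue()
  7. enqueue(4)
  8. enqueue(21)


enqueue(13) -> [13]
enqueue(1) -> [13, 1]
dequeue()->13, [1]
dequeue()->1, []
enqueue(30) -> [30]
dequeue()->30, []
enqueue(4) -> [4]
enqueue(21) -> [4, 21]

Final queue: [4, 21]


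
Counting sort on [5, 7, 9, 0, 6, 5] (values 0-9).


Input: [5, 7, 9, 0, 6, 5]
Counts: [1, 0, 0, 0, 0, 2, 1, 1, 0, 1]

Sorted: [0, 5, 5, 6, 7, 9]


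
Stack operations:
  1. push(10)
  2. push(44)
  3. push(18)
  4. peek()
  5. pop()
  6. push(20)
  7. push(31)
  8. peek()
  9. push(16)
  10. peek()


push(10) -> [10]
push(44) -> [10, 44]
push(18) -> [10, 44, 18]
peek()->18
pop()->18, [10, 44]
push(20) -> [10, 44, 20]
push(31) -> [10, 44, 20, 31]
peek()->31
push(16) -> [10, 44, 20, 31, 16]
peek()->16

Final stack: [10, 44, 20, 31, 16]


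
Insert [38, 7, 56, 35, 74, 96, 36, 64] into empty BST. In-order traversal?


Insert 38: root
Insert 7: L from 38
Insert 56: R from 38
Insert 35: L from 38 -> R from 7
Insert 74: R from 38 -> R from 56
Insert 96: R from 38 -> R from 56 -> R from 74
Insert 36: L from 38 -> R from 7 -> R from 35
Insert 64: R from 38 -> R from 56 -> L from 74

In-order: [7, 35, 36, 38, 56, 64, 74, 96]


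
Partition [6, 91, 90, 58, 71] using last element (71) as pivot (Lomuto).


Pivot: 71
  6 <= 71: advance i (no swap)
  58 <= 71: swap -> [6, 58, 90, 91, 71]
Place pivot at 2: [6, 58, 71, 91, 90]

Partitioned: [6, 58, 71, 91, 90]


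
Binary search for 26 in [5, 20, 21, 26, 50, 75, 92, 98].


Step 1: lo=0, hi=7, mid=3, val=26

Found at index 3


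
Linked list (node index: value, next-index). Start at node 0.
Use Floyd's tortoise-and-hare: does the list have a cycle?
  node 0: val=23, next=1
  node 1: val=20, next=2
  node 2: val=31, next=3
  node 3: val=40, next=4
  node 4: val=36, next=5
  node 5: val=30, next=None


Floyd's tortoise (slow, +1) and hare (fast, +2):
  init: slow=0, fast=0
  step 1: slow=1, fast=2
  step 2: slow=2, fast=4
  step 3: fast 4->5->None, no cycle

Cycle: no


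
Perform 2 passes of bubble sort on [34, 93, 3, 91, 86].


Initial: [34, 93, 3, 91, 86]
Pass 1: [34, 3, 91, 86, 93] (3 swaps)
Pass 2: [3, 34, 86, 91, 93] (2 swaps)

After 2 passes: [3, 34, 86, 91, 93]


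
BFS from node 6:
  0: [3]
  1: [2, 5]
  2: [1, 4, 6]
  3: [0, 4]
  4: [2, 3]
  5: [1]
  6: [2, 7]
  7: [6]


Visit 6, enqueue [2, 7]
Visit 2, enqueue [1, 4]
Visit 7, enqueue []
Visit 1, enqueue [5]
Visit 4, enqueue [3]
Visit 5, enqueue []
Visit 3, enqueue [0]
Visit 0, enqueue []

BFS order: [6, 2, 7, 1, 4, 5, 3, 0]


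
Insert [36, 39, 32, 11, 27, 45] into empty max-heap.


Insert 36: [36]
Insert 39: [39, 36]
Insert 32: [39, 36, 32]
Insert 11: [39, 36, 32, 11]
Insert 27: [39, 36, 32, 11, 27]
Insert 45: [45, 36, 39, 11, 27, 32]

Final heap: [45, 36, 39, 11, 27, 32]


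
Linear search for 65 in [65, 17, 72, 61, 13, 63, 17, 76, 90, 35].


i=0: 65==65 found!

Found at 0, 1 comps


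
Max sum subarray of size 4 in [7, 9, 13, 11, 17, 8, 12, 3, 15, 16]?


[0:4]: 40
[1:5]: 50
[2:6]: 49
[3:7]: 48
[4:8]: 40
[5:9]: 38
[6:10]: 46

Max: 50 at [1:5]


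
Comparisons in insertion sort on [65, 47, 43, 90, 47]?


Algorithm: insertion sort
Input: [65, 47, 43, 90, 47]
Sorted: [43, 47, 47, 65, 90]

7


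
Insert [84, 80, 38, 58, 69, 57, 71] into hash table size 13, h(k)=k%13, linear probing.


Insert 84: h=6 -> slot 6
Insert 80: h=2 -> slot 2
Insert 38: h=12 -> slot 12
Insert 58: h=6, 1 probes -> slot 7
Insert 69: h=4 -> slot 4
Insert 57: h=5 -> slot 5
Insert 71: h=6, 2 probes -> slot 8

Table: [None, None, 80, None, 69, 57, 84, 58, 71, None, None, None, 38]


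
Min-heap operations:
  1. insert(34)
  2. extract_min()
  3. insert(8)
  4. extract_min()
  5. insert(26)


insert(34) -> [34]
extract_min()->34, []
insert(8) -> [8]
extract_min()->8, []
insert(26) -> [26]

Final heap: [26]


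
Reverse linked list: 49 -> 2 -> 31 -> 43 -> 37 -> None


Step 1: curr=49, set curr.next=prev(None) | reversed so far: 49
Step 2: curr=2, set curr.next=prev(49) | reversed so far: 2 -> 49
Step 3: curr=31, set curr.next=prev(2) | reversed so far: 31 -> 2 -> 49
Step 4: curr=43, set curr.next=prev(31) | reversed so far: 43 -> 31 -> 2 -> 49
Step 5: curr=37, set curr.next=prev(43) | reversed so far: 37 -> 43 -> 31 -> 2 -> 49

37 -> 43 -> 31 -> 2 -> 49 -> None


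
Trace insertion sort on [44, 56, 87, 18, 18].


Initial: [44, 56, 87, 18, 18]
Insert 56: [44, 56, 87, 18, 18]
Insert 87: [44, 56, 87, 18, 18]
Insert 18: [18, 44, 56, 87, 18]
Insert 18: [18, 18, 44, 56, 87]

Sorted: [18, 18, 44, 56, 87]


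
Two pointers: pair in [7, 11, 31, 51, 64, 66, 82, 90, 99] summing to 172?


lo=0(7)+hi=8(99)=106
lo=1(11)+hi=8(99)=110
lo=2(31)+hi=8(99)=130
lo=3(51)+hi=8(99)=150
lo=4(64)+hi=8(99)=163
lo=5(66)+hi=8(99)=165
lo=6(82)+hi=8(99)=181
lo=6(82)+hi=7(90)=172

Yes: 82+90=172


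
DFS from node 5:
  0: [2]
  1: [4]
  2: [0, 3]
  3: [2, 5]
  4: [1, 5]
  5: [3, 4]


Visit 5, push [4, 3]
Visit 3, push [2]
Visit 2, push [0]
Visit 0, push []
Visit 4, push [1]
Visit 1, push []

DFS order: [5, 3, 2, 0, 4, 1]


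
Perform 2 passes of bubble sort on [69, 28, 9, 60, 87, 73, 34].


Initial: [69, 28, 9, 60, 87, 73, 34]
Pass 1: [28, 9, 60, 69, 73, 34, 87] (5 swaps)
Pass 2: [9, 28, 60, 69, 34, 73, 87] (2 swaps)

After 2 passes: [9, 28, 60, 69, 34, 73, 87]


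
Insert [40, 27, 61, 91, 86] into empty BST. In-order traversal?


Insert 40: root
Insert 27: L from 40
Insert 61: R from 40
Insert 91: R from 40 -> R from 61
Insert 86: R from 40 -> R from 61 -> L from 91

In-order: [27, 40, 61, 86, 91]


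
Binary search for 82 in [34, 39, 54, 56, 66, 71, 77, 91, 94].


Step 1: lo=0, hi=8, mid=4, val=66
Step 2: lo=5, hi=8, mid=6, val=77
Step 3: lo=7, hi=8, mid=7, val=91

Not found


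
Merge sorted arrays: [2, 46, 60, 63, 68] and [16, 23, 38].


Take 2 from A
Take 16 from B
Take 23 from B
Take 38 from B

Merged: [2, 16, 23, 38, 46, 60, 63, 68]


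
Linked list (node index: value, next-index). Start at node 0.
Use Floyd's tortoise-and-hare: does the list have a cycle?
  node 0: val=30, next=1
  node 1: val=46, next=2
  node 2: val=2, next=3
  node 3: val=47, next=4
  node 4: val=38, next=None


Floyd's tortoise (slow, +1) and hare (fast, +2):
  init: slow=0, fast=0
  step 1: slow=1, fast=2
  step 2: slow=2, fast=4
  step 3: fast -> None, no cycle

Cycle: no


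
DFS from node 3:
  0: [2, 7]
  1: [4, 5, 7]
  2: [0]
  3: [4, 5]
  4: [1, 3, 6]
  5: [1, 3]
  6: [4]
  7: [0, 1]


Visit 3, push [5, 4]
Visit 4, push [6, 1]
Visit 1, push [7, 5]
Visit 5, push []
Visit 7, push [0]
Visit 0, push [2]
Visit 2, push []
Visit 6, push []

DFS order: [3, 4, 1, 5, 7, 0, 2, 6]


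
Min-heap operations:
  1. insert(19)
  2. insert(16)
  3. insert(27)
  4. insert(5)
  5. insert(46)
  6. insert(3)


insert(19) -> [19]
insert(16) -> [16, 19]
insert(27) -> [16, 19, 27]
insert(5) -> [5, 16, 27, 19]
insert(46) -> [5, 16, 27, 19, 46]
insert(3) -> [3, 16, 5, 19, 46, 27]

Final heap: [3, 16, 5, 19, 46, 27]


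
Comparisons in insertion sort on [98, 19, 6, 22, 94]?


Algorithm: insertion sort
Input: [98, 19, 6, 22, 94]
Sorted: [6, 19, 22, 94, 98]

7


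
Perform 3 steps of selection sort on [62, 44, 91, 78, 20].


Initial: [62, 44, 91, 78, 20]
Step 1: min=20 at 4
  Swap: [20, 44, 91, 78, 62]
Step 2: min=44 at 1
  Swap: [20, 44, 91, 78, 62]
Step 3: min=62 at 4
  Swap: [20, 44, 62, 78, 91]

After 3 steps: [20, 44, 62, 78, 91]


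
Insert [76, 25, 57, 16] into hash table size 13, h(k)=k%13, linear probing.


Insert 76: h=11 -> slot 11
Insert 25: h=12 -> slot 12
Insert 57: h=5 -> slot 5
Insert 16: h=3 -> slot 3

Table: [None, None, None, 16, None, 57, None, None, None, None, None, 76, 25]


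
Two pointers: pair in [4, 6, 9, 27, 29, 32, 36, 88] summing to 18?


lo=0(4)+hi=7(88)=92
lo=0(4)+hi=6(36)=40
lo=0(4)+hi=5(32)=36
lo=0(4)+hi=4(29)=33
lo=0(4)+hi=3(27)=31
lo=0(4)+hi=2(9)=13
lo=1(6)+hi=2(9)=15

No pair found


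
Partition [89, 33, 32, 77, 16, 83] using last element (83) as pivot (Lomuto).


Pivot: 83
  33 <= 83: swap -> [33, 89, 32, 77, 16, 83]
  32 <= 83: swap -> [33, 32, 89, 77, 16, 83]
  77 <= 83: swap -> [33, 32, 77, 89, 16, 83]
  16 <= 83: swap -> [33, 32, 77, 16, 89, 83]
Place pivot at 4: [33, 32, 77, 16, 83, 89]

Partitioned: [33, 32, 77, 16, 83, 89]


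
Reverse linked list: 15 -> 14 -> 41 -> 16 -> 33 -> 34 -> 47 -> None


Step 1: curr=15, set curr.next=prev(None) | reversed so far: 15
Step 2: curr=14, set curr.next=prev(15) | reversed so far: 14 -> 15
Step 3: curr=41, set curr.next=prev(14) | reversed so far: 41 -> 14 -> 15
Step 4: curr=16, set curr.next=prev(41) | reversed so far: 16 -> 41 -> 14 -> 15
Step 5: curr=33, set curr.next=prev(16) | reversed so far: 33 -> 16 -> 41 -> 14 -> 15
Step 6: curr=34, set curr.next=prev(33) | reversed so far: 34 -> 33 -> 16 -> 41 -> 14 -> 15
Step 7: curr=47, set curr.next=prev(34) | reversed so far: 47 -> 34 -> 33 -> 16 -> 41 -> 14 -> 15

47 -> 34 -> 33 -> 16 -> 41 -> 14 -> 15 -> None


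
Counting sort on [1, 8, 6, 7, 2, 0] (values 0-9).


Input: [1, 8, 6, 7, 2, 0]
Counts: [1, 1, 1, 0, 0, 0, 1, 1, 1, 0]

Sorted: [0, 1, 2, 6, 7, 8]


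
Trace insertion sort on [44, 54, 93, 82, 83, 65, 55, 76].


Initial: [44, 54, 93, 82, 83, 65, 55, 76]
Insert 54: [44, 54, 93, 82, 83, 65, 55, 76]
Insert 93: [44, 54, 93, 82, 83, 65, 55, 76]
Insert 82: [44, 54, 82, 93, 83, 65, 55, 76]
Insert 83: [44, 54, 82, 83, 93, 65, 55, 76]
Insert 65: [44, 54, 65, 82, 83, 93, 55, 76]
Insert 55: [44, 54, 55, 65, 82, 83, 93, 76]
Insert 76: [44, 54, 55, 65, 76, 82, 83, 93]

Sorted: [44, 54, 55, 65, 76, 82, 83, 93]


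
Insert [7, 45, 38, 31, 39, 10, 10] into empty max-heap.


Insert 7: [7]
Insert 45: [45, 7]
Insert 38: [45, 7, 38]
Insert 31: [45, 31, 38, 7]
Insert 39: [45, 39, 38, 7, 31]
Insert 10: [45, 39, 38, 7, 31, 10]
Insert 10: [45, 39, 38, 7, 31, 10, 10]

Final heap: [45, 39, 38, 7, 31, 10, 10]


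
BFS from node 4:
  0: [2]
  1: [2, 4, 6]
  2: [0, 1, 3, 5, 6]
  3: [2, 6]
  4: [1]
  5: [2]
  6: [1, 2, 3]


Visit 4, enqueue [1]
Visit 1, enqueue [2, 6]
Visit 2, enqueue [0, 3, 5]
Visit 6, enqueue []
Visit 0, enqueue []
Visit 3, enqueue []
Visit 5, enqueue []

BFS order: [4, 1, 2, 6, 0, 3, 5]


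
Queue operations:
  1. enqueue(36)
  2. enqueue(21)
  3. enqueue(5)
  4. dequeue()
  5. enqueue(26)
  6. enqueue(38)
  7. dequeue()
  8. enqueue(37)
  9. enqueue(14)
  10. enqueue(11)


enqueue(36) -> [36]
enqueue(21) -> [36, 21]
enqueue(5) -> [36, 21, 5]
dequeue()->36, [21, 5]
enqueue(26) -> [21, 5, 26]
enqueue(38) -> [21, 5, 26, 38]
dequeue()->21, [5, 26, 38]
enqueue(37) -> [5, 26, 38, 37]
enqueue(14) -> [5, 26, 38, 37, 14]
enqueue(11) -> [5, 26, 38, 37, 14, 11]

Final queue: [5, 26, 38, 37, 14, 11]


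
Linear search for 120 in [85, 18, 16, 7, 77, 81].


i=0: 85!=120
i=1: 18!=120
i=2: 16!=120
i=3: 7!=120
i=4: 77!=120
i=5: 81!=120

Not found, 6 comps


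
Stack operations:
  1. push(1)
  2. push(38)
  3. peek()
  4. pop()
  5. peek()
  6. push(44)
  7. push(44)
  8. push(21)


push(1) -> [1]
push(38) -> [1, 38]
peek()->38
pop()->38, [1]
peek()->1
push(44) -> [1, 44]
push(44) -> [1, 44, 44]
push(21) -> [1, 44, 44, 21]

Final stack: [1, 44, 44, 21]


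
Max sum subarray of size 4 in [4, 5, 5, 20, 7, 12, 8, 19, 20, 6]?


[0:4]: 34
[1:5]: 37
[2:6]: 44
[3:7]: 47
[4:8]: 46
[5:9]: 59
[6:10]: 53

Max: 59 at [5:9]


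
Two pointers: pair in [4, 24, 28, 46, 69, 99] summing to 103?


lo=0(4)+hi=5(99)=103

Yes: 4+99=103


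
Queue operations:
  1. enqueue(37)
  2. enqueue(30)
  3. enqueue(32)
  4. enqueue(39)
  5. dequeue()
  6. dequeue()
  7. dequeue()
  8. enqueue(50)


enqueue(37) -> [37]
enqueue(30) -> [37, 30]
enqueue(32) -> [37, 30, 32]
enqueue(39) -> [37, 30, 32, 39]
dequeue()->37, [30, 32, 39]
dequeue()->30, [32, 39]
dequeue()->32, [39]
enqueue(50) -> [39, 50]

Final queue: [39, 50]


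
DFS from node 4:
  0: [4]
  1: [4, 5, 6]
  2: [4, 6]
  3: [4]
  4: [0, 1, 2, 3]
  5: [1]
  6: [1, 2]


Visit 4, push [3, 2, 1, 0]
Visit 0, push []
Visit 1, push [6, 5]
Visit 5, push []
Visit 6, push [2]
Visit 2, push []
Visit 3, push []

DFS order: [4, 0, 1, 5, 6, 2, 3]


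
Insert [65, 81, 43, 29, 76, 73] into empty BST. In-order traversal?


Insert 65: root
Insert 81: R from 65
Insert 43: L from 65
Insert 29: L from 65 -> L from 43
Insert 76: R from 65 -> L from 81
Insert 73: R from 65 -> L from 81 -> L from 76

In-order: [29, 43, 65, 73, 76, 81]


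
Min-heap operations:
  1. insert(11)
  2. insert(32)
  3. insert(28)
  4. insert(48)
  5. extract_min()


insert(11) -> [11]
insert(32) -> [11, 32]
insert(28) -> [11, 32, 28]
insert(48) -> [11, 32, 28, 48]
extract_min()->11, [28, 32, 48]

Final heap: [28, 32, 48]


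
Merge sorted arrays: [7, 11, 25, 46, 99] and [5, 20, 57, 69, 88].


Take 5 from B
Take 7 from A
Take 11 from A
Take 20 from B
Take 25 from A
Take 46 from A
Take 57 from B
Take 69 from B
Take 88 from B

Merged: [5, 7, 11, 20, 25, 46, 57, 69, 88, 99]


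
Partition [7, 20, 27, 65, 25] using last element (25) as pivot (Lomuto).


Pivot: 25
  7 <= 25: advance i (no swap)
  20 <= 25: advance i (no swap)
Place pivot at 2: [7, 20, 25, 65, 27]

Partitioned: [7, 20, 25, 65, 27]


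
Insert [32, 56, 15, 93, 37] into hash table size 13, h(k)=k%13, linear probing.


Insert 32: h=6 -> slot 6
Insert 56: h=4 -> slot 4
Insert 15: h=2 -> slot 2
Insert 93: h=2, 1 probes -> slot 3
Insert 37: h=11 -> slot 11

Table: [None, None, 15, 93, 56, None, 32, None, None, None, None, 37, None]


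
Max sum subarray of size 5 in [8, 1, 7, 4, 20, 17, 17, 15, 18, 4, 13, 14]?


[0:5]: 40
[1:6]: 49
[2:7]: 65
[3:8]: 73
[4:9]: 87
[5:10]: 71
[6:11]: 67
[7:12]: 64

Max: 87 at [4:9]


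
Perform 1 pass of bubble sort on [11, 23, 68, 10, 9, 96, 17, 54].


Initial: [11, 23, 68, 10, 9, 96, 17, 54]
Pass 1: [11, 23, 10, 9, 68, 17, 54, 96] (4 swaps)

After 1 pass: [11, 23, 10, 9, 68, 17, 54, 96]


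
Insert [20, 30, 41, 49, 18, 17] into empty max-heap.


Insert 20: [20]
Insert 30: [30, 20]
Insert 41: [41, 20, 30]
Insert 49: [49, 41, 30, 20]
Insert 18: [49, 41, 30, 20, 18]
Insert 17: [49, 41, 30, 20, 18, 17]

Final heap: [49, 41, 30, 20, 18, 17]


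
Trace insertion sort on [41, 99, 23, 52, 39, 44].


Initial: [41, 99, 23, 52, 39, 44]
Insert 99: [41, 99, 23, 52, 39, 44]
Insert 23: [23, 41, 99, 52, 39, 44]
Insert 52: [23, 41, 52, 99, 39, 44]
Insert 39: [23, 39, 41, 52, 99, 44]
Insert 44: [23, 39, 41, 44, 52, 99]

Sorted: [23, 39, 41, 44, 52, 99]


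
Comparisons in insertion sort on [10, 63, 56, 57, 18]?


Algorithm: insertion sort
Input: [10, 63, 56, 57, 18]
Sorted: [10, 18, 56, 57, 63]

9


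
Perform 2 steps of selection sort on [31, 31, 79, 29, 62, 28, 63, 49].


Initial: [31, 31, 79, 29, 62, 28, 63, 49]
Step 1: min=28 at 5
  Swap: [28, 31, 79, 29, 62, 31, 63, 49]
Step 2: min=29 at 3
  Swap: [28, 29, 79, 31, 62, 31, 63, 49]

After 2 steps: [28, 29, 79, 31, 62, 31, 63, 49]


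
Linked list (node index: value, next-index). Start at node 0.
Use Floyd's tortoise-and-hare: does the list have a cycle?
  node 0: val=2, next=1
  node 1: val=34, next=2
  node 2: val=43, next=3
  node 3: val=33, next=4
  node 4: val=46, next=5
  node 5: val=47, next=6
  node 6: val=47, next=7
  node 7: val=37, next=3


Floyd's tortoise (slow, +1) and hare (fast, +2):
  init: slow=0, fast=0
  step 1: slow=1, fast=2
  step 2: slow=2, fast=4
  step 3: slow=3, fast=6
  step 4: slow=4, fast=3
  step 5: slow=5, fast=5
  slow == fast at node 5: cycle detected

Cycle: yes


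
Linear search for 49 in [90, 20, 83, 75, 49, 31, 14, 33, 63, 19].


i=0: 90!=49
i=1: 20!=49
i=2: 83!=49
i=3: 75!=49
i=4: 49==49 found!

Found at 4, 5 comps


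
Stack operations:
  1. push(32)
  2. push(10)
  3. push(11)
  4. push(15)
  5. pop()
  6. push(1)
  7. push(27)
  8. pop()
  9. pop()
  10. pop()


push(32) -> [32]
push(10) -> [32, 10]
push(11) -> [32, 10, 11]
push(15) -> [32, 10, 11, 15]
pop()->15, [32, 10, 11]
push(1) -> [32, 10, 11, 1]
push(27) -> [32, 10, 11, 1, 27]
pop()->27, [32, 10, 11, 1]
pop()->1, [32, 10, 11]
pop()->11, [32, 10]

Final stack: [32, 10]


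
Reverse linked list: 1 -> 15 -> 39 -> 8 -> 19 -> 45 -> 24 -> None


Step 1: curr=1, set curr.next=prev(None) | reversed so far: 1
Step 2: curr=15, set curr.next=prev(1) | reversed so far: 15 -> 1
Step 3: curr=39, set curr.next=prev(15) | reversed so far: 39 -> 15 -> 1
Step 4: curr=8, set curr.next=prev(39) | reversed so far: 8 -> 39 -> 15 -> 1
Step 5: curr=19, set curr.next=prev(8) | reversed so far: 19 -> 8 -> 39 -> 15 -> 1
Step 6: curr=45, set curr.next=prev(19) | reversed so far: 45 -> 19 -> 8 -> 39 -> 15 -> 1
Step 7: curr=24, set curr.next=prev(45) | reversed so far: 24 -> 45 -> 19 -> 8 -> 39 -> 15 -> 1

24 -> 45 -> 19 -> 8 -> 39 -> 15 -> 1 -> None


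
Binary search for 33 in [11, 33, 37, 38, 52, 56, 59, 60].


Step 1: lo=0, hi=7, mid=3, val=38
Step 2: lo=0, hi=2, mid=1, val=33

Found at index 1


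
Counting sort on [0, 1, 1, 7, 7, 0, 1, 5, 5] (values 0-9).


Input: [0, 1, 1, 7, 7, 0, 1, 5, 5]
Counts: [2, 3, 0, 0, 0, 2, 0, 2, 0, 0]

Sorted: [0, 0, 1, 1, 1, 5, 5, 7, 7]


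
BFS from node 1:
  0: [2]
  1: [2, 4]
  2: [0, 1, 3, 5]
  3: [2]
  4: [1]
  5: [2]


Visit 1, enqueue [2, 4]
Visit 2, enqueue [0, 3, 5]
Visit 4, enqueue []
Visit 0, enqueue []
Visit 3, enqueue []
Visit 5, enqueue []

BFS order: [1, 2, 4, 0, 3, 5]


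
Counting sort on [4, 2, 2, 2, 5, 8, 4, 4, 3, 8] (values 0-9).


Input: [4, 2, 2, 2, 5, 8, 4, 4, 3, 8]
Counts: [0, 0, 3, 1, 3, 1, 0, 0, 2, 0]

Sorted: [2, 2, 2, 3, 4, 4, 4, 5, 8, 8]


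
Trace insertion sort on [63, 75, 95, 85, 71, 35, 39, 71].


Initial: [63, 75, 95, 85, 71, 35, 39, 71]
Insert 75: [63, 75, 95, 85, 71, 35, 39, 71]
Insert 95: [63, 75, 95, 85, 71, 35, 39, 71]
Insert 85: [63, 75, 85, 95, 71, 35, 39, 71]
Insert 71: [63, 71, 75, 85, 95, 35, 39, 71]
Insert 35: [35, 63, 71, 75, 85, 95, 39, 71]
Insert 39: [35, 39, 63, 71, 75, 85, 95, 71]
Insert 71: [35, 39, 63, 71, 71, 75, 85, 95]

Sorted: [35, 39, 63, 71, 71, 75, 85, 95]


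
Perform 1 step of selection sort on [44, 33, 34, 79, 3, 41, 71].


Initial: [44, 33, 34, 79, 3, 41, 71]
Step 1: min=3 at 4
  Swap: [3, 33, 34, 79, 44, 41, 71]

After 1 step: [3, 33, 34, 79, 44, 41, 71]


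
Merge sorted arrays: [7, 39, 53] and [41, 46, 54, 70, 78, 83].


Take 7 from A
Take 39 from A
Take 41 from B
Take 46 from B
Take 53 from A

Merged: [7, 39, 41, 46, 53, 54, 70, 78, 83]


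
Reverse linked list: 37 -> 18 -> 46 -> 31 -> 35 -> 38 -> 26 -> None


Step 1: curr=37, set curr.next=prev(None) | reversed so far: 37
Step 2: curr=18, set curr.next=prev(37) | reversed so far: 18 -> 37
Step 3: curr=46, set curr.next=prev(18) | reversed so far: 46 -> 18 -> 37
Step 4: curr=31, set curr.next=prev(46) | reversed so far: 31 -> 46 -> 18 -> 37
Step 5: curr=35, set curr.next=prev(31) | reversed so far: 35 -> 31 -> 46 -> 18 -> 37
Step 6: curr=38, set curr.next=prev(35) | reversed so far: 38 -> 35 -> 31 -> 46 -> 18 -> 37
Step 7: curr=26, set curr.next=prev(38) | reversed so far: 26 -> 38 -> 35 -> 31 -> 46 -> 18 -> 37

26 -> 38 -> 35 -> 31 -> 46 -> 18 -> 37 -> None
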